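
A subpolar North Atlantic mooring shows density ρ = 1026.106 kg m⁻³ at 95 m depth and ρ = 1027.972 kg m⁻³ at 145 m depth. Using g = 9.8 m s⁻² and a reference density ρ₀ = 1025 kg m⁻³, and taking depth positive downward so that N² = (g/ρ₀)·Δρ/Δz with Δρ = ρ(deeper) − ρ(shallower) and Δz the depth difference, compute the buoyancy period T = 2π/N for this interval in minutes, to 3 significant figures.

5.54 min

Δρ = 1027.972 − 1026.106 = 1.866 kg m⁻³ over Δz = 145 − 95 = 50 m.
N² = (9.8/1025) × (1.866/50) = 3.5682 × 10⁻⁴ s⁻².
N = √(3.5682 × 10⁻⁴) = 0.018890 rad s⁻¹, so T = 2π/N = 332.62 s = 5.5437 min ≈ 5.54 min.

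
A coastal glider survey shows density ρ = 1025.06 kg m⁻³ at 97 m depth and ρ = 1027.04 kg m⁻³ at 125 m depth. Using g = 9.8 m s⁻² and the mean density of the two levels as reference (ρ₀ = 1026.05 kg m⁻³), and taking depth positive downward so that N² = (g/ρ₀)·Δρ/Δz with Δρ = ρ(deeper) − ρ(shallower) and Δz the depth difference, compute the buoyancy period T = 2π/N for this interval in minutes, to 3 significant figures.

Δρ = 1027.04 − 1025.06 = 1.98 kg m⁻³ over Δz = 125 − 97 = 28 m.
N² = (9.8/1026.05) × (1.98/28) = 6.7541 × 10⁻⁴ s⁻².
N = √(6.7541 × 10⁻⁴) = 0.025989 rad s⁻¹, so T = 2π/N = 241.76 s = 4.0293 min ≈ 4.03 min.

4.03 min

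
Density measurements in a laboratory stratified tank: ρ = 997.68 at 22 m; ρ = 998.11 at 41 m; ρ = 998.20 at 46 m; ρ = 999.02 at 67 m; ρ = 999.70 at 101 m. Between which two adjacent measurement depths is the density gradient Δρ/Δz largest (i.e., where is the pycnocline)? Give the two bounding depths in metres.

46–67 m

Compute the density gradient over each adjacent pair:
  22–41 m: Δρ/Δz = 0.43/19 = 0.023 kg m⁻⁴
  41–46 m: Δρ/Δz = 0.09/5 = 0.018 kg m⁻⁴
  46–67 m: Δρ/Δz = 0.82/21 = 0.039 kg m⁻⁴
  67–101 m: Δρ/Δz = 0.68/34 = 0.020 kg m⁻⁴
The largest gradient is in the 46–67 m interval — the pycnocline.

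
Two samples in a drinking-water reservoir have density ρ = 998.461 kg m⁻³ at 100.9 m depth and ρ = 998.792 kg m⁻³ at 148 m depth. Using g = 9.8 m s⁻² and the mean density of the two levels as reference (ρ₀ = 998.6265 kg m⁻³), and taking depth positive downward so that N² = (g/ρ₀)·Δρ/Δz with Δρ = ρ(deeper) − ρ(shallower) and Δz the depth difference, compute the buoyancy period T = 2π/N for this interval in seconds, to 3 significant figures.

757 s

Δρ = 998.792 − 998.461 = 0.331 kg m⁻³ over Δz = 148 − 100.9 = 47.1 m.
N² = (9.8/998.6265) × (0.331/47.1) = 6.8965 × 10⁻⁵ s⁻².
N = √(6.8965 × 10⁻⁵) = 8.3045 × 10⁻³ rad s⁻¹, so T = 2π/N = 756.60 s ≈ 757 s.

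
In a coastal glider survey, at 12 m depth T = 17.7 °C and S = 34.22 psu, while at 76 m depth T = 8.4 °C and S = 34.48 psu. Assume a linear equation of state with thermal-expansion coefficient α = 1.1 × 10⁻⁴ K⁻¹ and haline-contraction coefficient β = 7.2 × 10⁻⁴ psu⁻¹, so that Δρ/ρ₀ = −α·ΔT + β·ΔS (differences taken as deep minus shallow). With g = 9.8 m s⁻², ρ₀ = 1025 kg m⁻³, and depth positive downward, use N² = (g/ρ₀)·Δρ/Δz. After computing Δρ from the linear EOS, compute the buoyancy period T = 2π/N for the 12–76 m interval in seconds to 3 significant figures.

462 s

ΔT = -9.3 K, ΔS = +0.26 psu (deep − shallow).
Δρ/ρ₀ = −αΔT + βΔS = 1.023 × 10⁻³ + 1.872 × 10⁻⁴ = 1.2102 × 10⁻³, so Δρ ≈ 1.240 kg m⁻³.
N² = (g/ρ₀)·Δρ/Δz = g·(Δρ/ρ₀)/Δz = 9.8 × 1.2102 × 10⁻³ / 64 = 1.8531 × 10⁻⁴ s⁻².
N = √(1.8531 × 10⁻⁴) = 0.013613 rad s⁻¹ → T = 2π/N = 461.56 s ≈ 462 s.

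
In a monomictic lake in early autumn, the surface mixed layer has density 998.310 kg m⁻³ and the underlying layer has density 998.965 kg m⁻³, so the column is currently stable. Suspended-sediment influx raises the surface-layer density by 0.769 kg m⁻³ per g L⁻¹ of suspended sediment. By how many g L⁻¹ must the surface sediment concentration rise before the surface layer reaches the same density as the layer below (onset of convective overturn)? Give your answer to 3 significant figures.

Density deficit of the surface layer: 998.965 − 998.310 = 0.655 kg m⁻³.
Required change = 0.655 / 0.769 = 0.852 g L⁻¹.

0.852 g L⁻¹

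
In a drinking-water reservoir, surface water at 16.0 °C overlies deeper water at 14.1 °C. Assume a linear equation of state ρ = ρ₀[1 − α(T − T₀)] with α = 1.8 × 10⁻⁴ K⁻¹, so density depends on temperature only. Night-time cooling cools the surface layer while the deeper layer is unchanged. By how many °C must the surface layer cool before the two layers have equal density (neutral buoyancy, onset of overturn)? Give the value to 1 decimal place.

With temperature the only control, equal density requires T_surf′ = T_deep.
T_surf′ = 14.1 °C.
Cooling required: 16.0 − 14.1 = 1.9 °C.

1.9 °C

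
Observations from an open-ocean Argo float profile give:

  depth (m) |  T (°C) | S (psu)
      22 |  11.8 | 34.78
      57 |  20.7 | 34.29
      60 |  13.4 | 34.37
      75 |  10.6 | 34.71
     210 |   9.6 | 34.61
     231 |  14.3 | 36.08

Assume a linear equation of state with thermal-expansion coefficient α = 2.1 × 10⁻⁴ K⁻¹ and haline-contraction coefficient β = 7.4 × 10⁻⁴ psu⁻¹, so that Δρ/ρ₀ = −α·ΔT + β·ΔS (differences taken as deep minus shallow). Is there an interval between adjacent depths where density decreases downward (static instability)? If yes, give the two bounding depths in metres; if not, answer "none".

22–57 m

Evaluate Δρ/ρ₀ = −αΔT + βΔS across each adjacent pair:
  22–57 m: −αΔT+βΔS = −(2.1 × 10⁻⁴)(+8.9)+(7.4 × 10⁻⁴)(-0.49) = -2.2 × 10⁻³ → UNSTABLE
  57–60 m: −αΔT+βΔS = −(2.1 × 10⁻⁴)(-7.3)+(7.4 × 10⁻⁴)(+0.08) = 1.6 × 10⁻³ → stable
  60–75 m: −αΔT+βΔS = −(2.1 × 10⁻⁴)(-2.8)+(7.4 × 10⁻⁴)(+0.34) = 8.4 × 10⁻⁴ → stable
  75–210 m: −αΔT+βΔS = −(2.1 × 10⁻⁴)(-1.0)+(7.4 × 10⁻⁴)(-0.10) = 1.4 × 10⁻⁴ → stable
  210–231 m: −αΔT+βΔS = −(2.1 × 10⁻⁴)(+4.7)+(7.4 × 10⁻⁴)(+1.47) = 1.0 × 10⁻⁴ → stable
The 22–57 m interval has Δρ < 0: lighter water underlies denser water.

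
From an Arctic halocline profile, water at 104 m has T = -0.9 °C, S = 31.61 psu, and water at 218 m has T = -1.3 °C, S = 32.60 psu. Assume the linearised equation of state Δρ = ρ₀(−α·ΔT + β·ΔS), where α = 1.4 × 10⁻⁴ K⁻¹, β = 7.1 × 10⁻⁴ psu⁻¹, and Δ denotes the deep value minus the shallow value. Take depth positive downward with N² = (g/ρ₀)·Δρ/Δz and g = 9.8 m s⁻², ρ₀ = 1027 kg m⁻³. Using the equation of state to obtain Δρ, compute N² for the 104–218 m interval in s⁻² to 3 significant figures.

6.52 × 10⁻⁵ s⁻²

ΔT = -0.4 K, ΔS = +0.99 psu (deep − shallow).
Δρ/ρ₀ = −αΔT + βΔS = 5.60 × 10⁻⁵ + 7.029 × 10⁻⁴ = 7.589 × 10⁻⁴, so Δρ ≈ 0.7794 kg m⁻³.
N² = (g/ρ₀)·Δρ/Δz = g·(Δρ/ρ₀)/Δz = 9.8 × 7.589 × 10⁻⁴ / 114 = 6.5239 × 10⁻⁵ s⁻² ≈ 6.52 × 10⁻⁵ s⁻².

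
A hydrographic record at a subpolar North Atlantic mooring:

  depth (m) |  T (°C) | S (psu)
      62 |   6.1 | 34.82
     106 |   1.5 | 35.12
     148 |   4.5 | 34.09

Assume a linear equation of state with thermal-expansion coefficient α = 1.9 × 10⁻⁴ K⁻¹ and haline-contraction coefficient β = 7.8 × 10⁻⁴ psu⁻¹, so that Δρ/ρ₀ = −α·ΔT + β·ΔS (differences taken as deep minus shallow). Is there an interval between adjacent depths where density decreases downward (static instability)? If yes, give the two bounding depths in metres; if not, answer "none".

106–148 m

Evaluate Δρ/ρ₀ = −αΔT + βΔS across each adjacent pair:
  62–106 m: −αΔT+βΔS = −(1.9 × 10⁻⁴)(-4.6)+(7.8 × 10⁻⁴)(+0.30) = 1.1 × 10⁻³ → stable
  106–148 m: −αΔT+βΔS = −(1.9 × 10⁻⁴)(+3.0)+(7.8 × 10⁻⁴)(-1.03) = -1.4 × 10⁻³ → UNSTABLE
The 106–148 m interval has Δρ < 0: lighter water underlies denser water.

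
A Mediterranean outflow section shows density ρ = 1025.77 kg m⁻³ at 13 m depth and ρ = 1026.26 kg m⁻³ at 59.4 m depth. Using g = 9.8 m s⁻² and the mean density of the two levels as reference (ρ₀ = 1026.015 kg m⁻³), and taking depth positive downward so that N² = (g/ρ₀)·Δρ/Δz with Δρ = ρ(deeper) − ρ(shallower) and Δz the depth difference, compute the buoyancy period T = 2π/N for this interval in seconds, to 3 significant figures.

626 s

Δρ = 1026.26 − 1025.77 = 0.49 kg m⁻³ over Δz = 59.4 − 13 = 46.4 m.
N² = (9.8/1026.015) × (0.49/46.4) = 1.0087 × 10⁻⁴ s⁻².
N = √(1.0087 × 10⁻⁴) = 0.010043 rad s⁻¹, so T = 2π/N = 625.63 s ≈ 626 s.
Since Δρ > 0 the layer is stably stratified.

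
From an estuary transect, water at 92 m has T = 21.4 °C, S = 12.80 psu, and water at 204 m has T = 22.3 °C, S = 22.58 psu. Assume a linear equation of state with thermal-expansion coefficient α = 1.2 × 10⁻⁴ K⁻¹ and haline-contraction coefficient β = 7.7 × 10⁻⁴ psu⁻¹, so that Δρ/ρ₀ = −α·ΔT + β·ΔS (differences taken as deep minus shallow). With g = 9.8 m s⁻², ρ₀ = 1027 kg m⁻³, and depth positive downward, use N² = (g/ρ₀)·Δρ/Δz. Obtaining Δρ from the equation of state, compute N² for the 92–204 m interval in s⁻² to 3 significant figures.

6.49 × 10⁻⁴ s⁻²

ΔT = +0.9 K, ΔS = +9.78 psu (deep − shallow).
Δρ/ρ₀ = −αΔT + βΔS = -1.08 × 10⁻⁴ + 7.5306 × 10⁻³ = 7.4226 × 10⁻³, so Δρ ≈ 7.623 kg m⁻³.
N² = (g/ρ₀)·Δρ/Δz = g·(Δρ/ρ₀)/Δz = 9.8 × 7.4226 × 10⁻³ / 112 = 6.4948 × 10⁻⁴ s⁻² ≈ 6.49 × 10⁻⁴ s⁻².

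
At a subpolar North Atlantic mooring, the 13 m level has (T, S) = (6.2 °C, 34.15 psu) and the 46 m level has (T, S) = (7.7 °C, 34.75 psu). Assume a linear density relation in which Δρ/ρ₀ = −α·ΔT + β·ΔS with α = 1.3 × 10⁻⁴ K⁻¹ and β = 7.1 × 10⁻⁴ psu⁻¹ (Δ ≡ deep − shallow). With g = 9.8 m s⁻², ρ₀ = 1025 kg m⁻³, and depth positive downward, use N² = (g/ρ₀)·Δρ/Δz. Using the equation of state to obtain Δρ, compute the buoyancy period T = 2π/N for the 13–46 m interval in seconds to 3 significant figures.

759 s

ΔT = +1.5 K, ΔS = +0.60 psu (deep − shallow).
Δρ/ρ₀ = −αΔT + βΔS = -1.95 × 10⁻⁴ + 4.26 × 10⁻⁴ = 2.31 × 10⁻⁴, so Δρ ≈ 0.2368 kg m⁻³.
N² = (g/ρ₀)·Δρ/Δz = g·(Δρ/ρ₀)/Δz = 9.8 × 2.31 × 10⁻⁴ / 33 = 6.8600 × 10⁻⁵ s⁻².
N = √(6.8600 × 10⁻⁵) = 8.2825 × 10⁻³ rad s⁻¹ → T = 2π/N = 758.61 s ≈ 759 s.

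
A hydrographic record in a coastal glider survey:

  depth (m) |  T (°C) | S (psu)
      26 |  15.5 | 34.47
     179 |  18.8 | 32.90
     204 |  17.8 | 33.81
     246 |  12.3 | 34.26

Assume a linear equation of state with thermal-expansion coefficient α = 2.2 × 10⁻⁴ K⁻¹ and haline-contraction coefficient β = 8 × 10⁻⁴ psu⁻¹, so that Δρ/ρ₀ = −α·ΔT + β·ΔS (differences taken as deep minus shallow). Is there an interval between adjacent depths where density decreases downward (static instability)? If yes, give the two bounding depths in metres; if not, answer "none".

Evaluate Δρ/ρ₀ = −αΔT + βΔS across each adjacent pair:
  26–179 m: −αΔT+βΔS = −(2.2 × 10⁻⁴)(+3.3)+(8 × 10⁻⁴)(-1.57) = -2.0 × 10⁻³ → UNSTABLE
  179–204 m: −αΔT+βΔS = −(2.2 × 10⁻⁴)(-1.0)+(8 × 10⁻⁴)(+0.91) = 9.5 × 10⁻⁴ → stable
  204–246 m: −αΔT+βΔS = −(2.2 × 10⁻⁴)(-5.5)+(8 × 10⁻⁴)(+0.45) = 1.6 × 10⁻³ → stable
The 26–179 m interval has Δρ < 0: lighter water underlies denser water.

26–179 m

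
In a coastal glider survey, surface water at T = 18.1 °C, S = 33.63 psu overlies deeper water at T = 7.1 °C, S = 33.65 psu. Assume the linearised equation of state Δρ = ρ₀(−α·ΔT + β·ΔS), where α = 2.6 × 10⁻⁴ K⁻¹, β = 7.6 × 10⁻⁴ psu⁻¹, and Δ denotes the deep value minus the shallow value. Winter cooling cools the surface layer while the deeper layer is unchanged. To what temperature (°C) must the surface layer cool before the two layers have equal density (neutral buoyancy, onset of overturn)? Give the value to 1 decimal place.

Neutral buoyancy requires Δρ = 0, i.e. −α(T_deep − T_surf′) + β(S_deep − S_surf) = 0.
T_surf′ = T_deep − (β/α)·ΔS = 7.1 − (7.6 × 10⁻⁴/2.6 × 10⁻⁴)·(+0.02) = 7.042 °C.
Cooling required: 18.1 − (7.042) = 11.058 °C.

7.0 °C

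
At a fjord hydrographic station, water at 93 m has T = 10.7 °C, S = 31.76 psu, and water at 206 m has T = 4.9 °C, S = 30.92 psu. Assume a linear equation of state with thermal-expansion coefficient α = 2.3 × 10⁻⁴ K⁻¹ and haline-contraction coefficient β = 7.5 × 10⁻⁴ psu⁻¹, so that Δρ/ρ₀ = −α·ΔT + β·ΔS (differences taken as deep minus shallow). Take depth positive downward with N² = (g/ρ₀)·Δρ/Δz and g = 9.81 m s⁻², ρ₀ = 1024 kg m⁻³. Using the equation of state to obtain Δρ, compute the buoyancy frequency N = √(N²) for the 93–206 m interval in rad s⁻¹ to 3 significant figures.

ΔT = -5.8 K, ΔS = -0.84 psu (deep − shallow).
Δρ/ρ₀ = −αΔT + βΔS = 1.334 × 10⁻³ − 6.30 × 10⁻⁴ = 7.04 × 10⁻⁴, so Δρ ≈ 0.7209 kg m⁻³.
N² = (g/ρ₀)·Δρ/Δz = g·(Δρ/ρ₀)/Δz = 9.81 × 7.04 × 10⁻⁴ / 113 = 6.1117 × 10⁻⁵ s⁻².
N = √(6.1117 × 10⁻⁵) = 7.8177 × 10⁻³ rad s⁻¹ ≈ 7.82 × 10⁻³ rad s⁻¹.

7.82 × 10⁻³ rad s⁻¹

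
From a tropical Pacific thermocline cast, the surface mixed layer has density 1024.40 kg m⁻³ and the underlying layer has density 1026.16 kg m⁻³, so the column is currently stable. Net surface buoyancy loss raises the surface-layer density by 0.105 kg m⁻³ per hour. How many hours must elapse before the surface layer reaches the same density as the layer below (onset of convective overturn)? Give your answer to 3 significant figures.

Density deficit of the surface layer: 1026.16 − 1024.40 = 1.76 kg m⁻³.
Required change = 1.76 / 0.105 = 16.8 hours.

16.8 hours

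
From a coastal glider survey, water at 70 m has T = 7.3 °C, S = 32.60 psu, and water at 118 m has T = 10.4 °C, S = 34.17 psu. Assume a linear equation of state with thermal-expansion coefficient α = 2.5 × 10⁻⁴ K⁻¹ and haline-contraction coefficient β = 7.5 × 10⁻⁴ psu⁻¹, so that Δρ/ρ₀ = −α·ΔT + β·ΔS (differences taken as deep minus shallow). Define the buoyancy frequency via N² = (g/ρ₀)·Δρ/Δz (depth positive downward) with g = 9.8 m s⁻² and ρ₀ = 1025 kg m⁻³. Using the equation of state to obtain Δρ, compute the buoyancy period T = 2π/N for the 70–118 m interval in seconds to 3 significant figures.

693 s

ΔT = +3.1 K, ΔS = +1.57 psu (deep − shallow).
Δρ/ρ₀ = −αΔT + βΔS = -7.75 × 10⁻⁴ + 1.1775 × 10⁻³ = 4.025 × 10⁻⁴, so Δρ ≈ 0.4126 kg m⁻³.
N² = (g/ρ₀)·Δρ/Δz = g·(Δρ/ρ₀)/Δz = 9.8 × 4.025 × 10⁻⁴ / 48 = 8.2177 × 10⁻⁵ s⁻².
N = √(8.2177 × 10⁻⁵) = 9.0652 × 10⁻³ rad s⁻¹ → T = 2π/N = 693.11 s ≈ 693 s.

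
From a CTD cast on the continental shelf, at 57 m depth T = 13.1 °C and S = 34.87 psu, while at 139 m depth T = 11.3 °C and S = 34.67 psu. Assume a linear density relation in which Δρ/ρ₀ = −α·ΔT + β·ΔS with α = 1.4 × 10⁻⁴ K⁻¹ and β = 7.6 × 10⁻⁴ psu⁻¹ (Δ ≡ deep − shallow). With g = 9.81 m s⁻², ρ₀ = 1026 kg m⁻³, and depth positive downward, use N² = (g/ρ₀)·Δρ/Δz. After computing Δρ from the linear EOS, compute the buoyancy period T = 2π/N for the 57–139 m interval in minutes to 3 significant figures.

30.3 min

ΔT = -1.8 K, ΔS = -0.20 psu (deep − shallow).
Δρ/ρ₀ = −αΔT + βΔS = 2.52 × 10⁻⁴ − 1.52 × 10⁻⁴ = 1.00 × 10⁻⁴, so Δρ ≈ 0.1026 kg m⁻³.
N² = (g/ρ₀)·Δρ/Δz = g·(Δρ/ρ₀)/Δz = 9.81 × 1.00 × 10⁻⁴ / 82 = 1.1963 × 10⁻⁵ s⁻².
N = √(1.1963 × 10⁻⁵) = 3.4588 × 10⁻³ rad s⁻¹ → T = 2π/N = 1.8166 × 10³ s = 30.277 min ≈ 30.3 min.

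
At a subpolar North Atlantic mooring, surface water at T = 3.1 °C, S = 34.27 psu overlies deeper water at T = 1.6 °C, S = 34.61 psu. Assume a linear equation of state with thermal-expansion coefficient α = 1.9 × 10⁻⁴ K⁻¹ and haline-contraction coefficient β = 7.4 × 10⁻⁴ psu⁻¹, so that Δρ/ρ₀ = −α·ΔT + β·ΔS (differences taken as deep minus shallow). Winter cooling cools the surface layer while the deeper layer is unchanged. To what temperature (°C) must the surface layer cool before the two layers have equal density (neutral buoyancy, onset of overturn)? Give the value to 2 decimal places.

Neutral buoyancy requires Δρ = 0, i.e. −α(T_deep − T_surf′) + β(S_deep − S_surf) = 0.
T_surf′ = T_deep − (β/α)·ΔS = 1.6 − (7.4 × 10⁻⁴/1.9 × 10⁻⁴)·(+0.34) = 0.2758 °C.
Cooling required: 3.1 − (0.2758) = 2.8242 °C.

0.28 °C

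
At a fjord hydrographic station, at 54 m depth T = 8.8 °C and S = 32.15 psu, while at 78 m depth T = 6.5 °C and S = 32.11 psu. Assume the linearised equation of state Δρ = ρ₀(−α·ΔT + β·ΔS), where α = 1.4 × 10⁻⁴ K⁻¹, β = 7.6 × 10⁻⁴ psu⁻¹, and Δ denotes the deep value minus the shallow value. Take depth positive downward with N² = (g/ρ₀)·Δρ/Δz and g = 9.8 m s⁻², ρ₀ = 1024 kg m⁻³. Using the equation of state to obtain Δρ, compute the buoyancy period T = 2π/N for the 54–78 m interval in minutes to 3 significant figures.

9.60 min

ΔT = -2.3 K, ΔS = -0.04 psu (deep − shallow).
Δρ/ρ₀ = −αΔT + βΔS = 3.22 × 10⁻⁴ − 3.04 × 10⁻⁵ = 2.916 × 10⁻⁴, so Δρ ≈ 0.2986 kg m⁻³.
N² = (g/ρ₀)·Δρ/Δz = g·(Δρ/ρ₀)/Δz = 9.8 × 2.916 × 10⁻⁴ / 24 = 1.1907 × 10⁻⁴ s⁻².
N = √(1.1907 × 10⁻⁴) = 0.010912 rad s⁻¹ → T = 2π/N = 575.81 s = 9.5968 min ≈ 9.60 min.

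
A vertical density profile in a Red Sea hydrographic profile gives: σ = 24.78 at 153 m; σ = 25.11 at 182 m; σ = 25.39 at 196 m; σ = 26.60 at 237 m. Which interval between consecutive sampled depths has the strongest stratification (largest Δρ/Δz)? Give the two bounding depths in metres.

Compute the density gradient over each adjacent pair:
  153–182 m: Δρ/Δz = 0.33/29 = 0.011 kg m⁻⁴
  182–196 m: Δρ/Δz = 0.28/14 = 0.020 kg m⁻⁴
  196–237 m: Δρ/Δz = 1.21/41 = 0.030 kg m⁻⁴
The largest gradient is in the 196–237 m interval — the pycnocline.

196–237 m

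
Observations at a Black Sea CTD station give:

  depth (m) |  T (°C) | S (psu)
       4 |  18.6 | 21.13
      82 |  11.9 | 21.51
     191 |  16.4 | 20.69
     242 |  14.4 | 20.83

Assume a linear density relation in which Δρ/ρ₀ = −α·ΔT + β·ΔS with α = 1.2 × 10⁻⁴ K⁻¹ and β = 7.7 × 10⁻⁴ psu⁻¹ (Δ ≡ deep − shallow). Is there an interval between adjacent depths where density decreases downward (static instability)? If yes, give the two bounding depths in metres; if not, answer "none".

Evaluate Δρ/ρ₀ = −αΔT + βΔS across each adjacent pair:
  4–82 m: −αΔT+βΔS = −(1.2 × 10⁻⁴)(-6.7)+(7.7 × 10⁻⁴)(+0.38) = 1.1 × 10⁻³ → stable
  82–191 m: −αΔT+βΔS = −(1.2 × 10⁻⁴)(+4.5)+(7.7 × 10⁻⁴)(-0.82) = -1.2 × 10⁻³ → UNSTABLE
  191–242 m: −αΔT+βΔS = −(1.2 × 10⁻⁴)(-2.0)+(7.7 × 10⁻⁴)(+0.14) = 3.5 × 10⁻⁴ → stable
The 82–191 m interval has Δρ < 0: lighter water underlies denser water.

82–191 m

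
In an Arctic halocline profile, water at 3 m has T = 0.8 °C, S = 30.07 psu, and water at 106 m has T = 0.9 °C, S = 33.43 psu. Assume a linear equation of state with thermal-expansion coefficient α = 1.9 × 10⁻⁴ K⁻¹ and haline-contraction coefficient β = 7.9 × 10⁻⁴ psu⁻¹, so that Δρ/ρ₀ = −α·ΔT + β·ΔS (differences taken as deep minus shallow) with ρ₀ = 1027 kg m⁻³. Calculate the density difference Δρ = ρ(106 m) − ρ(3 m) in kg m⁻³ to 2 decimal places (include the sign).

ΔT = +0.1 K, ΔS = +3.36 psu (deep − shallow).
Δρ/ρ₀ = −(1.9 × 10⁻⁴)(+0.1) + (7.9 × 10⁻⁴)(+3.36) = 2.6354 × 10⁻³.
Δρ = 1027 × (2.6354 × 10⁻³) = +2.71 kg m⁻³.
Positive Δρ: denser below, stable.

+2.71 kg m⁻³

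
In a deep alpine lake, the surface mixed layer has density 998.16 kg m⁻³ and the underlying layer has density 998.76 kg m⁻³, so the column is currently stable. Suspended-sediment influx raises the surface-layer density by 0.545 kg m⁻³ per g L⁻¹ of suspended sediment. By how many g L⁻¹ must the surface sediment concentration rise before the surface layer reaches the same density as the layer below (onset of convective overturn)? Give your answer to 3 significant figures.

Density deficit of the surface layer: 998.76 − 998.16 = 0.6 kg m⁻³.
Required change = 0.6 / 0.545 = 1.10 g L⁻¹.

1.10 g L⁻¹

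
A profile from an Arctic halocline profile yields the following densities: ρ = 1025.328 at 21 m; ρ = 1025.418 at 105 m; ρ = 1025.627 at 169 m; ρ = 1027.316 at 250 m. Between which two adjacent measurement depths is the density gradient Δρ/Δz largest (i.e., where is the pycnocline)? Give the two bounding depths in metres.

Compute the density gradient over each adjacent pair:
  21–105 m: Δρ/Δz = 0.090/84 = 1.1 × 10⁻³ kg m⁻⁴
  105–169 m: Δρ/Δz = 0.209/64 = 3.3 × 10⁻³ kg m⁻⁴
  169–250 m: Δρ/Δz = 1.689/81 = 0.021 kg m⁻⁴
The largest gradient is in the 169–250 m interval — the pycnocline.

169–250 m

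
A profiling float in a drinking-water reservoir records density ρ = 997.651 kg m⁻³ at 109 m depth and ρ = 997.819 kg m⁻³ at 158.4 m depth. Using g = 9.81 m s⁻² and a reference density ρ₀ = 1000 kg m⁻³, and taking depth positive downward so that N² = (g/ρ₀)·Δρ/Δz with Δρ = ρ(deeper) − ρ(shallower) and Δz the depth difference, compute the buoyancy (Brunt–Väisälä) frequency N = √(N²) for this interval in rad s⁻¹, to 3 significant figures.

5.78 × 10⁻³ rad s⁻¹

Δρ = 997.819 − 997.651 = 0.168 kg m⁻³ over Δz = 158.4 − 109 = 49.4 m.
N² = (9.81/1000) × (0.168/49.4) = 3.3362 × 10⁻⁵ s⁻².
N = √(3.3362 × 10⁻⁵) = 5.7760 × 10⁻³ rad s⁻¹ ≈ 5.78 × 10⁻³ rad s⁻¹.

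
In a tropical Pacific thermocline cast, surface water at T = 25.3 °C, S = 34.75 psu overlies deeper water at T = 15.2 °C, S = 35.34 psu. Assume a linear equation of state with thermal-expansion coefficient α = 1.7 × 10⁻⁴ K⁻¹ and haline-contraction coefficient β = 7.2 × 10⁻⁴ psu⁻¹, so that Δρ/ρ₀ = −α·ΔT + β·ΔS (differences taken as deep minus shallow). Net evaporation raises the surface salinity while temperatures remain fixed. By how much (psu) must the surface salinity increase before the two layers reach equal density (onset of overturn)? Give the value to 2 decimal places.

2.97 psu

Neutral buoyancy requires −α(T_deep − T_surf) + β(S_deep − S_surf′) = 0.
S_surf′ = S_deep − (α/β)·ΔT = 35.34 − (1.7 × 10⁻⁴/7.2 × 10⁻⁴)·(-10.1) = 37.7247 psu.
Increase required: 37.7247 − 34.75 = 2.9747 psu.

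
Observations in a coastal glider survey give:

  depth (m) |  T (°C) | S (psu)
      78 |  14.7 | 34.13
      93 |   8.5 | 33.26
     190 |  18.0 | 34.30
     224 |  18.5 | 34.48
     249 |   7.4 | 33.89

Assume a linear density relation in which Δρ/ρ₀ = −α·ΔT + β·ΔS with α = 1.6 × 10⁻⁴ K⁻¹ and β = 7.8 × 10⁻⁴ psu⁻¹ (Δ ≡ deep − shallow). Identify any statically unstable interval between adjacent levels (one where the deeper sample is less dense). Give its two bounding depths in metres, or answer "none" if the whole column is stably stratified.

Evaluate Δρ/ρ₀ = −αΔT + βΔS across each adjacent pair:
  78–93 m: −αΔT+βΔS = −(1.6 × 10⁻⁴)(-6.2)+(7.8 × 10⁻⁴)(-0.87) = 3.1 × 10⁻⁴ → stable
  93–190 m: −αΔT+βΔS = −(1.6 × 10⁻⁴)(+9.5)+(7.8 × 10⁻⁴)(+1.04) = -7.1 × 10⁻⁴ → UNSTABLE
  190–224 m: −αΔT+βΔS = −(1.6 × 10⁻⁴)(+0.5)+(7.8 × 10⁻⁴)(+0.18) = 6.0 × 10⁻⁵ → stable
  224–249 m: −αΔT+βΔS = −(1.6 × 10⁻⁴)(-11.1)+(7.8 × 10⁻⁴)(-0.59) = 1.3 × 10⁻³ → stable
The 93–190 m interval has Δρ < 0: lighter water underlies denser water.

93–190 m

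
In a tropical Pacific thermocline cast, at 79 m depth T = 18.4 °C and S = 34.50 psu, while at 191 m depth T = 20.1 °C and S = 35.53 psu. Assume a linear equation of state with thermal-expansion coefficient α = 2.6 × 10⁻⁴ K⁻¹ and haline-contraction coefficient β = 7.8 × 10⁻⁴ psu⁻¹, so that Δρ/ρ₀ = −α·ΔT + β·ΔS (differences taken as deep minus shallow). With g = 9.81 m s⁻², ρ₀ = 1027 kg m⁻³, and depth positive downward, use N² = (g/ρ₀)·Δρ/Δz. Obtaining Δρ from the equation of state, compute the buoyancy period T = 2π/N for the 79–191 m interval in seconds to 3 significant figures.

1.12 × 10³ s

ΔT = +1.7 K, ΔS = +1.03 psu (deep − shallow).
Δρ/ρ₀ = −αΔT + βΔS = -4.42 × 10⁻⁴ + 8.034 × 10⁻⁴ = 3.614 × 10⁻⁴, so Δρ ≈ 0.3712 kg m⁻³.
N² = (g/ρ₀)·Δρ/Δz = g·(Δρ/ρ₀)/Δz = 9.81 × 3.614 × 10⁻⁴ / 112 = 3.1655 × 10⁻⁵ s⁻².
N = √(3.1655 × 10⁻⁵) = 5.6263 × 10⁻³ rad s⁻¹ → T = 2π/N = 1.1168 × 10³ s ≈ 1.12 × 10³ s.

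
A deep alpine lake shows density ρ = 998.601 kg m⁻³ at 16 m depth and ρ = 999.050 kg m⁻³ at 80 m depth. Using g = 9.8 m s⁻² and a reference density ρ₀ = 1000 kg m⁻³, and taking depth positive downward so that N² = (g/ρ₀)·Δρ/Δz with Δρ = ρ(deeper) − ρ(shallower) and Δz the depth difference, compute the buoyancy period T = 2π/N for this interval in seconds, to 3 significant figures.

758 s

Δρ = 999.050 − 998.601 = 0.449 kg m⁻³ over Δz = 80 − 16 = 64 m.
N² = (9.8/1000) × (0.449/64) = 6.8753 × 10⁻⁵ s⁻².
N = √(6.8753 × 10⁻⁵) = 8.2917 × 10⁻³ rad s⁻¹, so T = 2π/N = 757.77 s ≈ 758 s.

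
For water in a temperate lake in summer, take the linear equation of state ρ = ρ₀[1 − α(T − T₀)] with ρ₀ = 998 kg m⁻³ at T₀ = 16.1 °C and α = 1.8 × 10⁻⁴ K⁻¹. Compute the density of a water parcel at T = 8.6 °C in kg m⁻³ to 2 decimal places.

T − T₀ = -7.5 K.
Bracket = 1 − α·(-7.5) = 1 + (1.35 × 10⁻³) = 1.0013500.
ρ = 998 × 1.0013500 = 999.35 kg m⁻³.

999.35 kg m⁻³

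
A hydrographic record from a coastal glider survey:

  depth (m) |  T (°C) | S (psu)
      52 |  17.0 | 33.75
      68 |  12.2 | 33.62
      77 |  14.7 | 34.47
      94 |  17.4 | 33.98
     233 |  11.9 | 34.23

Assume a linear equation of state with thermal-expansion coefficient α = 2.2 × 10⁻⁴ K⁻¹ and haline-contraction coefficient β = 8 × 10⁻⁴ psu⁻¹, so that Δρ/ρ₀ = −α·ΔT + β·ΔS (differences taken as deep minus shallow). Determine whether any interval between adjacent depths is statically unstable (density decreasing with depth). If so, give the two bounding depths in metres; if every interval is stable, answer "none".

77–94 m

Evaluate Δρ/ρ₀ = −αΔT + βΔS across each adjacent pair:
  52–68 m: −αΔT+βΔS = −(2.2 × 10⁻⁴)(-4.8)+(8 × 10⁻⁴)(-0.13) = 9.5 × 10⁻⁴ → stable
  68–77 m: −αΔT+βΔS = −(2.2 × 10⁻⁴)(+2.5)+(8 × 10⁻⁴)(+0.85) = 1.3 × 10⁻⁴ → stable
  77–94 m: −αΔT+βΔS = −(2.2 × 10⁻⁴)(+2.7)+(8 × 10⁻⁴)(-0.49) = -9.9 × 10⁻⁴ → UNSTABLE
  94–233 m: −αΔT+βΔS = −(2.2 × 10⁻⁴)(-5.5)+(8 × 10⁻⁴)(+0.25) = 1.4 × 10⁻³ → stable
The 77–94 m interval has Δρ < 0: lighter water underlies denser water.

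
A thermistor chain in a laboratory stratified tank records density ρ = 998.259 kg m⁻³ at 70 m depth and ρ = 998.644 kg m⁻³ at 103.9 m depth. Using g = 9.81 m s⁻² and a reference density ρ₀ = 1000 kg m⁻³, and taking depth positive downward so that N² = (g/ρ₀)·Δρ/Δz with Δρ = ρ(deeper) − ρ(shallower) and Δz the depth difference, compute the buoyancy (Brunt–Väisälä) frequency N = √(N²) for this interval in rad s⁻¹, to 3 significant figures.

0.0106 rad s⁻¹

Δρ = 998.644 − 998.259 = 0.385 kg m⁻³ over Δz = 103.9 − 70 = 33.9 m.
N² = (9.81/1000) × (0.385/33.9) = 1.1141 × 10⁻⁴ s⁻².
N = √(1.1141 × 10⁻⁴) = 0.010555 rad s⁻¹ ≈ 0.0106 rad s⁻¹.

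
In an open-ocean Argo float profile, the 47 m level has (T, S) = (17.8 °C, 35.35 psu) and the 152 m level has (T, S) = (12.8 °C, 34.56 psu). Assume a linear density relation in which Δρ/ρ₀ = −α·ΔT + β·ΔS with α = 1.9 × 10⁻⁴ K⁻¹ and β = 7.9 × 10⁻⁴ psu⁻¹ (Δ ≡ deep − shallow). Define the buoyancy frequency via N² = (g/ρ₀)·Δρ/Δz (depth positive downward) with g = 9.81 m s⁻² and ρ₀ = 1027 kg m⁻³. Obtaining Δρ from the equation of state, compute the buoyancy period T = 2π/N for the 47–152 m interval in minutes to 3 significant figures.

ΔT = -5.0 K, ΔS = -0.79 psu (deep − shallow).
Δρ/ρ₀ = −αΔT + βΔS = 9.50 × 10⁻⁴ − 6.241 × 10⁻⁴ = 3.259 × 10⁻⁴, so Δρ ≈ 0.3347 kg m⁻³.
N² = (g/ρ₀)·Δρ/Δz = g·(Δρ/ρ₀)/Δz = 9.81 × 3.259 × 10⁻⁴ / 105 = 3.0448 × 10⁻⁵ s⁻².
N = √(3.0448 × 10⁻⁵) = 5.5180 × 10⁻³ rad s⁻¹ → T = 2π/N = 1.1387 × 10³ s = 18.978 min ≈ 19.0 min.

19.0 min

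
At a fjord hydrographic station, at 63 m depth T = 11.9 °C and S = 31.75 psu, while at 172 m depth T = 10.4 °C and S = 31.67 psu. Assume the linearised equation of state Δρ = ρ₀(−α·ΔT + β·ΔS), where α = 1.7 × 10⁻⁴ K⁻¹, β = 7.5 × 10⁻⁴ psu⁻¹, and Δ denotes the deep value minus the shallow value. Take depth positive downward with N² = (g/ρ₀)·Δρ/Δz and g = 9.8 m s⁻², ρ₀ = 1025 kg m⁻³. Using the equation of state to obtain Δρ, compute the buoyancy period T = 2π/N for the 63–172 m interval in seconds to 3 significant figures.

1.50 × 10³ s

ΔT = -1.5 K, ΔS = -0.08 psu (deep − shallow).
Δρ/ρ₀ = −αΔT + βΔS = 2.55 × 10⁻⁴ − 6.00 × 10⁻⁵ = 1.95 × 10⁻⁴, so Δρ ≈ 0.1999 kg m⁻³.
N² = (g/ρ₀)·Δρ/Δz = g·(Δρ/ρ₀)/Δz = 9.8 × 1.95 × 10⁻⁴ / 109 = 1.7532 × 10⁻⁵ s⁻².
N = √(1.7532 × 10⁻⁵) = 4.1871 × 10⁻³ rad s⁻¹ → T = 2π/N = 1.5006 × 10³ s ≈ 1.50 × 10³ s.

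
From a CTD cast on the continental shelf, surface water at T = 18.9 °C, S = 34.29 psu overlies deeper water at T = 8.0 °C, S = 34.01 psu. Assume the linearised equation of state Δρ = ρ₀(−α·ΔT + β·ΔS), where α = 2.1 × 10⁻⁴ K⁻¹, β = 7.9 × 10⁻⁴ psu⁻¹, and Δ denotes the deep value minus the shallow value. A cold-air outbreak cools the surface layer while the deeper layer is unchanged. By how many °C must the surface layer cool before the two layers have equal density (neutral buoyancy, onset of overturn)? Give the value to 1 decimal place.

9.8 °C

Neutral buoyancy requires Δρ = 0, i.e. −α(T_deep − T_surf′) + β(S_deep − S_surf) = 0.
T_surf′ = T_deep − (β/α)·ΔS = 8.0 − (7.9 × 10⁻⁴/2.1 × 10⁻⁴)·(-0.28) = 9.053 °C.
Cooling required: 18.9 − (9.053) = 9.847 °C.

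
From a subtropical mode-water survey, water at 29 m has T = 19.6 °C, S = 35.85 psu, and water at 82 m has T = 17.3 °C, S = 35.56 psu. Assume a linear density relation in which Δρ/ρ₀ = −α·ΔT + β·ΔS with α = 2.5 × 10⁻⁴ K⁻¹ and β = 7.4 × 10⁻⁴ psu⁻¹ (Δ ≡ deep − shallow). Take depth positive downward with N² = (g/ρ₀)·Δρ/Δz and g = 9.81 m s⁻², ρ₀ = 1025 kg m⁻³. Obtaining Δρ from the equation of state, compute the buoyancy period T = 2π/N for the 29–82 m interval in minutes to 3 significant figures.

ΔT = -2.3 K, ΔS = -0.29 psu (deep − shallow).
Δρ/ρ₀ = −αΔT + βΔS = 5.75 × 10⁻⁴ − 2.146 × 10⁻⁴ = 3.604 × 10⁻⁴, so Δρ ≈ 0.3694 kg m⁻³.
N² = (g/ρ₀)·Δρ/Δz = g·(Δρ/ρ₀)/Δz = 9.81 × 3.604 × 10⁻⁴ / 53 = 6.6708 × 10⁻⁵ s⁻².
N = √(6.6708 × 10⁻⁵) = 8.1675 × 10⁻³ rad s⁻¹ → T = 2π/N = 769.29 s = 12.821 min ≈ 12.8 min.

12.8 min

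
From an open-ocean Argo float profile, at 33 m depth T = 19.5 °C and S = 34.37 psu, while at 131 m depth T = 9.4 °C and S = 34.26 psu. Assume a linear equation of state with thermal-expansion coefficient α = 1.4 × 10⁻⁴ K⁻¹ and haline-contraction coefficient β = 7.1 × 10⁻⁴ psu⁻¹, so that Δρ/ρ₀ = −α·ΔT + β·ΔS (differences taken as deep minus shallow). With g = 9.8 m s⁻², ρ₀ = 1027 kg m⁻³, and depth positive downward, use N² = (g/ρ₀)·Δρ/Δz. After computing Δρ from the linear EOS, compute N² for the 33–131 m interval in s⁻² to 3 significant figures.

ΔT = -10.1 K, ΔS = -0.11 psu (deep − shallow).
Δρ/ρ₀ = −αΔT + βΔS = 1.414 × 10⁻³ − 7.81 × 10⁻⁵ = 1.3359 × 10⁻³, so Δρ ≈ 1.372 kg m⁻³.
N² = (g/ρ₀)·Δρ/Δz = g·(Δρ/ρ₀)/Δz = 9.8 × 1.3359 × 10⁻³ / 98 = 1.3359 × 10⁻⁴ s⁻² ≈ 1.34 × 10⁻⁴ s⁻².

1.34 × 10⁻⁴ s⁻²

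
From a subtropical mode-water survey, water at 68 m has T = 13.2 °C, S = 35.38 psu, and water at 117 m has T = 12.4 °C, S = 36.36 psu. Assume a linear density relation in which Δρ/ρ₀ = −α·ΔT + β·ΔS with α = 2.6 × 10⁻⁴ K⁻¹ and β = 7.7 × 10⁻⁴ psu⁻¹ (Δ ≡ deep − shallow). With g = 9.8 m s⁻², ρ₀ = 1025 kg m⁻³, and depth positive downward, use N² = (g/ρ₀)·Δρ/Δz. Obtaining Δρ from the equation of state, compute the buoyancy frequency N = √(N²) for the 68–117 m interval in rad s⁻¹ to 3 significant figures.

0.0139 rad s⁻¹

ΔT = -0.8 K, ΔS = +0.98 psu (deep − shallow).
Δρ/ρ₀ = −αΔT + βΔS = 2.08 × 10⁻⁴ + 7.546 × 10⁻⁴ = 9.626 × 10⁻⁴, so Δρ ≈ 0.9867 kg m⁻³.
N² = (g/ρ₀)·Δρ/Δz = g·(Δρ/ρ₀)/Δz = 9.8 × 9.626 × 10⁻⁴ / 49 = 1.9252 × 10⁻⁴ s⁻².
N = √(1.9252 × 10⁻⁴) = 0.013875 rad s⁻¹ ≈ 0.0139 rad s⁻¹.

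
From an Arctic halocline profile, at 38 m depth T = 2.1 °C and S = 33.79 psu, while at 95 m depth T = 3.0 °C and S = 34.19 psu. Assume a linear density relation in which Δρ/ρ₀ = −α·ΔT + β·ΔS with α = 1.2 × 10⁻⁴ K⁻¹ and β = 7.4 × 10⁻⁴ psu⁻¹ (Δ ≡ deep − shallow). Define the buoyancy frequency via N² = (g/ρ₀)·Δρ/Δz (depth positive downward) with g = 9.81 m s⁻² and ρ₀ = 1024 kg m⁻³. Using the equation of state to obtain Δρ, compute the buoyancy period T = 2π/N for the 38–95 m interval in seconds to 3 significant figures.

1.10 × 10³ s

ΔT = +0.9 K, ΔS = +0.40 psu (deep − shallow).
Δρ/ρ₀ = −αΔT + βΔS = -1.08 × 10⁻⁴ + 2.96 × 10⁻⁴ = 1.88 × 10⁻⁴, so Δρ ≈ 0.1925 kg m⁻³.
N² = (g/ρ₀)·Δρ/Δz = g·(Δρ/ρ₀)/Δz = 9.81 × 1.88 × 10⁻⁴ / 57 = 3.2356 × 10⁻⁵ s⁻².
N = √(3.2356 × 10⁻⁵) = 5.6882 × 10⁻³ rad s⁻¹ → T = 2π/N = 1.1046 × 10³ s ≈ 1.10 × 10³ s.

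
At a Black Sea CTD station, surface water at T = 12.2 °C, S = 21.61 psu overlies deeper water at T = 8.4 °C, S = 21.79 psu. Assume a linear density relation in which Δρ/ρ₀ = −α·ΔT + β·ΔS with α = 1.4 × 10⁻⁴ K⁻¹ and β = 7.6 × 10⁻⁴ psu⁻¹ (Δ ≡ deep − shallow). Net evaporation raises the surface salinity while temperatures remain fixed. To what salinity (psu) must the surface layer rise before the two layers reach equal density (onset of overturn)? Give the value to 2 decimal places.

22.49 psu

Neutral buoyancy requires −α(T_deep − T_surf) + β(S_deep − S_surf′) = 0.
S_surf′ = S_deep − (α/β)·ΔT = 21.79 − (1.4 × 10⁻⁴/7.6 × 10⁻⁴)·(-3.8) = 22.4900 psu.
Increase required: 22.4900 − 21.61 = 0.8800 psu.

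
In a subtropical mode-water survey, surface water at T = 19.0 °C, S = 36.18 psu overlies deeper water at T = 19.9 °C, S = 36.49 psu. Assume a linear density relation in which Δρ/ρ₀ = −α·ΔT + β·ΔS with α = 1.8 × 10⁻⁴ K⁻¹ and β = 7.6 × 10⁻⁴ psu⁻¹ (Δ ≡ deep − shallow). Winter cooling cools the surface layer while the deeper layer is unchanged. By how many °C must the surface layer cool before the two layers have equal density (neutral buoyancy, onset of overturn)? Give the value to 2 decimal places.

0.41 °C

Neutral buoyancy requires Δρ = 0, i.e. −α(T_deep − T_surf′) + β(S_deep − S_surf) = 0.
T_surf′ = T_deep − (β/α)·ΔS = 19.9 − (7.6 × 10⁻⁴/1.8 × 10⁻⁴)·(+0.31) = 18.5911 °C.
Cooling required: 19.0 − (18.5911) = 0.4089 °C.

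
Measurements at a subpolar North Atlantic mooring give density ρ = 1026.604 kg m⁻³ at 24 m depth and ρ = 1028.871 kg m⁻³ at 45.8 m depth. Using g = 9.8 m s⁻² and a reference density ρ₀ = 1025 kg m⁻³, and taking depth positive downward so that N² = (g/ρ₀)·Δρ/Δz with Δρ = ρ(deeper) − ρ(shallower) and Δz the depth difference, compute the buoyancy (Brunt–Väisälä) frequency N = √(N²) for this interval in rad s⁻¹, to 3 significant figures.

0.0315 rad s⁻¹

Δρ = 1028.871 − 1026.604 = 2.267 kg m⁻³ over Δz = 45.8 − 24 = 21.8 m.
N² = (9.8/1025) × (2.267/21.8) = 9.9425 × 10⁻⁴ s⁻².
N = √(9.9425 × 10⁻⁴) = 0.031532 rad s⁻¹ ≈ 0.0315 rad s⁻¹.
N² > 0, so the interval is statically stable.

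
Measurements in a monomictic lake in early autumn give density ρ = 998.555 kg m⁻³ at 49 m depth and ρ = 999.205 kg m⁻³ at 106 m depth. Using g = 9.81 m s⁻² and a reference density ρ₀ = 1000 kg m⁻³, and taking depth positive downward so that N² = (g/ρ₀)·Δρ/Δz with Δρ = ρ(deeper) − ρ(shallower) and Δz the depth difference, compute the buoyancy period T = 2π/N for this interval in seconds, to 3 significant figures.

Δρ = 999.205 − 998.555 = 0.650 kg m⁻³ over Δz = 106 − 49 = 57 m.
N² = (9.81/1000) × (0.650/57) = 1.1187 × 10⁻⁴ s⁻².
N = √(1.1187 × 10⁻⁴) = 0.010577 rad s⁻¹, so T = 2π/N = 594.04 s ≈ 594 s.

594 s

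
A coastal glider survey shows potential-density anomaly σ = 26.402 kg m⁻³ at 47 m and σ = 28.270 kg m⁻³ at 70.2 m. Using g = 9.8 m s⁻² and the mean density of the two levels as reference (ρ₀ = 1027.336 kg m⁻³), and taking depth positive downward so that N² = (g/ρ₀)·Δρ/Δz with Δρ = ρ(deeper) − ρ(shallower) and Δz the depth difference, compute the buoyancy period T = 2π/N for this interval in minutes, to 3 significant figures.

Δρ = 1028.270 − 1026.402 = 1.868 kg m⁻³ over Δz = 70.2 − 47 = 23.2 m.
N² = (9.8/1027.336) × (1.868/23.2) = 7.6807 × 10⁻⁴ s⁻².
N = √(7.6807 × 10⁻⁴) = 0.027714 rad s⁻¹, so T = 2π/N = 226.72 s = 3.7787 min ≈ 3.78 min.

3.78 min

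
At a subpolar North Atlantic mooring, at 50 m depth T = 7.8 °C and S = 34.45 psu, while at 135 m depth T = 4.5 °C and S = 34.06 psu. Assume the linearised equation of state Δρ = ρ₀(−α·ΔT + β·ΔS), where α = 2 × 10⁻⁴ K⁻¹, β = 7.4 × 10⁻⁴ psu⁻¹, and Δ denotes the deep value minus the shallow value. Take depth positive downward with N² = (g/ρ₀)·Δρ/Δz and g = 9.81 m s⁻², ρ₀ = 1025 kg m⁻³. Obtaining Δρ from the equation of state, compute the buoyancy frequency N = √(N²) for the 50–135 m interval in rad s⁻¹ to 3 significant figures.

ΔT = -3.3 K, ΔS = -0.39 psu (deep − shallow).
Δρ/ρ₀ = −αΔT + βΔS = 6.60 × 10⁻⁴ − 2.886 × 10⁻⁴ = 3.714 × 10⁻⁴, so Δρ ≈ 0.3807 kg m⁻³.
N² = (g/ρ₀)·Δρ/Δz = g·(Δρ/ρ₀)/Δz = 9.81 × 3.714 × 10⁻⁴ / 85 = 4.2864 × 10⁻⁵ s⁻².
N = √(4.2864 × 10⁻⁵) = 6.5471 × 10⁻³ rad s⁻¹ ≈ 6.55 × 10⁻³ rad s⁻¹.

6.55 × 10⁻³ rad s⁻¹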